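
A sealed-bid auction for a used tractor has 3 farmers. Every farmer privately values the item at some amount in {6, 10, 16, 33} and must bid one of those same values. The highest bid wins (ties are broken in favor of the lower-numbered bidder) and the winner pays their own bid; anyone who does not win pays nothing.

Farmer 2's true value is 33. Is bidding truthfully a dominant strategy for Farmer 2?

No

Consider the case where Farmer 1 bids 6 and Farmer 3 bids 6.
Truthful bid 33: wins, pays 33, utility 33 - 33 = 0.
Bid 10 instead: wins, pays 10, utility 33 - 10 = 23.
Since 23 > 0, bidding 10 is strictly better here, so truthful bidding is not dominant.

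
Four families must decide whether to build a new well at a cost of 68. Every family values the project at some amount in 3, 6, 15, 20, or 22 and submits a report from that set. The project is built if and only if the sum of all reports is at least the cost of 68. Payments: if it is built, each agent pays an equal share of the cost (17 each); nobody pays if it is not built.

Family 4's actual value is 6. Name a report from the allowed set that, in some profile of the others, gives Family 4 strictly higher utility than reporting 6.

Suppose Family 1 reports 20, Family 2 reports 20 and Family 3 reports 22.
Report 6: project built, pays 17, utility 6 - 17 = -11.
Report 3: project not built, utility 0.
So reporting 3 beats truth here (0 > -11).

3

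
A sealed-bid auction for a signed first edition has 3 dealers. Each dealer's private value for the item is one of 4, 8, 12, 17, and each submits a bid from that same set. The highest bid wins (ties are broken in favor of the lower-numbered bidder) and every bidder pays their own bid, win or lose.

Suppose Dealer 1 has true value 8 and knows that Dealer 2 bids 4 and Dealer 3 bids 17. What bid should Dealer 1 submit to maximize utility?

Bid 4: loses but pays 4, utility -4.
Bid 8: loses but pays 8, utility -8.
Bid 12: loses but pays 12, utility -12.
Bid 17: wins, pays 17, utility 8 - 17 = -9.
The best choice is 4 with utility -4.

4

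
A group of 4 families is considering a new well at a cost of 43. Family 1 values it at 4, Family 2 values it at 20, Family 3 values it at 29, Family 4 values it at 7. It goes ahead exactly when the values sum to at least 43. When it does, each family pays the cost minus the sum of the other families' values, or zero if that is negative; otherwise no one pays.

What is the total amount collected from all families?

15

Total value 60 ≥ cost 43, so it is built.
Family 1: others sum to 56; max(0, 43 - 56) = 0.
Family 2: others sum to 40; max(0, 43 - 40) = 3.
Family 3: others sum to 31; max(0, 43 - 31) = 12.
Family 4: others sum to 53; max(0, 43 - 53) = 0.
Total collected = 0 + 3 + 12 + 0 = 15.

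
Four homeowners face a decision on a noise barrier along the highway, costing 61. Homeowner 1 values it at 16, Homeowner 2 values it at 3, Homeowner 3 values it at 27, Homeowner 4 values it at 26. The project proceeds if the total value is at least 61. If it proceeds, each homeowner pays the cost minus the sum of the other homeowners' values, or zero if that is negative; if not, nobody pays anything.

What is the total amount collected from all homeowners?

Total value 72 ≥ cost 61, so it is built.
Homeowner 1: others sum to 56; max(0, 61 - 56) = 5.
Homeowner 2: others sum to 69; max(0, 61 - 69) = 0.
Homeowner 3: others sum to 45; max(0, 61 - 45) = 16.
Homeowner 4: others sum to 46; max(0, 61 - 46) = 15.
Total collected = 5 + 0 + 16 + 15 = 36.

36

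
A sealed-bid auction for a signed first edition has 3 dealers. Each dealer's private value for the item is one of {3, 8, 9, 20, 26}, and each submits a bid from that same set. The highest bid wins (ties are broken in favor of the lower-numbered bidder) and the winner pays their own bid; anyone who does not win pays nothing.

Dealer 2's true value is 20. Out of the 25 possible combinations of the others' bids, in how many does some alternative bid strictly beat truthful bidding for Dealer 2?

6

Others bid (3, 3): truth gives 0; bid 8 gives 12 > 0. Violating.
Others bid (3, 8): truth gives 0; bid 8 gives 12 > 0. Violating.
Others bid (3, 9): truth gives 0; bid 9 gives 11 > 0. Violating.
Others bid (8, 3): truth gives 0; bid 9 gives 11 > 0. Violating.
Others bid (3, 20): truth gives 0; no alternative beats it.
Others bid (3, 26): truth gives 0; no alternative beats it.
(Checking all 25 profiles: 6 have a profitable deviation, 19 do not.)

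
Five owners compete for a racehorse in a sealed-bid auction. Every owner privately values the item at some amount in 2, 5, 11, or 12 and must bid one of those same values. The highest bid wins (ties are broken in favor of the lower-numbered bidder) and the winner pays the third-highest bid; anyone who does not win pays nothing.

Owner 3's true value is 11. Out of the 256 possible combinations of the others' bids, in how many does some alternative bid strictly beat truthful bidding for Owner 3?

Others bid (2, 2, 2, 12): truth gives 0; bid 12 gives 9 > 0. Violating.
Others bid (2, 2, 5, 12): truth gives 0; bid 12 gives 6 > 0. Violating.
Others bid (2, 2, 12, 2): truth gives 0; bid 12 gives 9 > 0. Violating.
Others bid (2, 2, 12, 5): truth gives 0; bid 12 gives 6 > 0. Violating.
Others bid (2, 2, 2, 2): truth gives 9; no alternative beats it.
Others bid (2, 2, 2, 5): truth gives 9; no alternative beats it.
(Checking all 256 profiles: 32 have a profitable deviation, 224 do not.)

32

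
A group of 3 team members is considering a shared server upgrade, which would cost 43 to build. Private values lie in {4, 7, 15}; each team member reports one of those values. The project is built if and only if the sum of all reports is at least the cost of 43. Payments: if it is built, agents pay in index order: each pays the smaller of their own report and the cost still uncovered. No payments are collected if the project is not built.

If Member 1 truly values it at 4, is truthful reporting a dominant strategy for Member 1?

Check each profile of the others' reports and compare truth against every alternative report.
Others report (4, 4): truth gives 0, best alternative gives 0.
Others report (4, 7): truth gives 0, best alternative gives 0.
Others report (4, 15): truth gives 0, best alternative gives 0.
Others report (7, 4): truth gives 0, best alternative gives 0.
Others report (7, 7): truth gives 0, best alternative gives 0.
Others report (7, 15): truth gives 0, best alternative gives 0.
(Remaining 3 profiles checked similarly; truth is weakly best in each.)
In every case the truthful report is at least as good as any alternative, so it is a dominant strategy.

Yes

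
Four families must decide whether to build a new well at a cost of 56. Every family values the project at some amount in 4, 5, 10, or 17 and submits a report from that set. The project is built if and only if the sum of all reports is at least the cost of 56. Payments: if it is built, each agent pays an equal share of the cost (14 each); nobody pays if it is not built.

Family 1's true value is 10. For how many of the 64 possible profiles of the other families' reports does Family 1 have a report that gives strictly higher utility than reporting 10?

1

Others report (17, 17, 17): truth gives -4; report 4 gives 0 > -4. Violating.
Others report (4, 4, 4): truth gives 0; no alternative beats it.
Others report (4, 4, 5): truth gives 0; no alternative beats it.
(Checking all 64 profiles: 1 has a profitable deviation, 63 do not.)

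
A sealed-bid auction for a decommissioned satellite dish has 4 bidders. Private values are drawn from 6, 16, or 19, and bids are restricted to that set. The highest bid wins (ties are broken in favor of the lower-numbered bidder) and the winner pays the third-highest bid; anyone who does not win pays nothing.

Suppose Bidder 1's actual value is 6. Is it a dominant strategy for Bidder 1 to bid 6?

Yes

Check each profile of the others' bids and compare truth against every alternative bid.
Others bid (6, 16, 16): truth gives 0, best alternative gives -10.
Others bid (16, 6, 16): truth gives 0, best alternative gives -10.
Others bid (16, 16, 6): truth gives 0, best alternative gives -10.
Others bid (16, 16, 16): truth gives 0, best alternative gives -10.
Others bid (6, 6, 6): truth gives 0, best alternative gives 0.
Others bid (6, 6, 16): truth gives 0, best alternative gives 0.
(Remaining 21 profiles checked similarly; truth is weakly best in each.)
In every case the truthful bid is at least as good as any alternative, so it is a dominant strategy.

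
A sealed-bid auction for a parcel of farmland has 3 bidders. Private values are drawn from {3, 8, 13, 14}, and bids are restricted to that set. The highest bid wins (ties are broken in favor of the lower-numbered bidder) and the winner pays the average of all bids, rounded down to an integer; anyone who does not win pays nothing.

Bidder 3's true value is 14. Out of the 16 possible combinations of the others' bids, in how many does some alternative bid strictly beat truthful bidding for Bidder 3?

2

Others bid (3, 3): truth gives 8; bid 8 gives 10 > 8. Violating.
Others bid (8, 8): truth gives 4; bid 13 gives 5 > 4. Violating.
Others bid (3, 8): truth gives 6; no alternative beats it.
Others bid (3, 13): truth gives 4; no alternative beats it.
(Checking all 16 profiles: 2 have a profitable deviation, 14 do not.)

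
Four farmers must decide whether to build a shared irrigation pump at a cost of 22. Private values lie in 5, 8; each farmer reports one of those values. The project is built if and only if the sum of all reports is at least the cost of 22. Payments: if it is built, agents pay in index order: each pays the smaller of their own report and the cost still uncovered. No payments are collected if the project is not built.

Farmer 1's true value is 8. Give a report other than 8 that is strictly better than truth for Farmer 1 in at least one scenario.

Suppose Farmer 2 reports 5, Farmer 3 reports 5 and Farmer 4 reports 8.
Report 8: project built, pays 8, utility 8 - 8 = 0.
Report 5: project built, pays 5, utility 8 - 5 = 3.
So reporting 5 beats truth here (3 > 0).

5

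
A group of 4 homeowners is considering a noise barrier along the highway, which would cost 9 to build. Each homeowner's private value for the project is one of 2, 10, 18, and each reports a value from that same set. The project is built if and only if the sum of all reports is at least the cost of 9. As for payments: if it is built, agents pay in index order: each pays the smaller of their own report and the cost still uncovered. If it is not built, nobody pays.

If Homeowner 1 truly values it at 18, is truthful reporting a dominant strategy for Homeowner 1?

No

Consider the case where Homeowner 2 reports 2, Homeowner 3 reports 2 and Homeowner 4 reports 10.
Truthful report 18: project built, pays 9, utility 18 - 9 = 9.
Report 2 instead: project built, pays 2, utility 18 - 2 = 16.
Since 16 > 9, reporting 2 is strictly better here, so truthful reporting is not dominant.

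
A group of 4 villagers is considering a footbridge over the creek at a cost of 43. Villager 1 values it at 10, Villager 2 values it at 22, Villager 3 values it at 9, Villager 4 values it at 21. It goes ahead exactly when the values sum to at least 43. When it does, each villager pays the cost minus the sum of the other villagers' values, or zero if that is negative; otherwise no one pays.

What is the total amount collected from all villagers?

5

Total value 62 ≥ cost 43, so it is built.
Villager 1: others sum to 52; max(0, 43 - 52) = 0.
Villager 2: others sum to 40; max(0, 43 - 40) = 3.
Villager 3: others sum to 53; max(0, 43 - 53) = 0.
Villager 4: others sum to 41; max(0, 43 - 41) = 2.
Total collected = 0 + 3 + 0 + 2 = 5.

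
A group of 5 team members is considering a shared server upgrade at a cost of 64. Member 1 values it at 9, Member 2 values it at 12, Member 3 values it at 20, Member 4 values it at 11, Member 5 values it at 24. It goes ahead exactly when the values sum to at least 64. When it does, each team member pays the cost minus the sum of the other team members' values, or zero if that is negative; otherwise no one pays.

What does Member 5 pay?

12

Total value 76 ≥ cost 64, so the project is built.
The other team members' values sum to 52.
Cost minus that sum is 64 - 52 = 12.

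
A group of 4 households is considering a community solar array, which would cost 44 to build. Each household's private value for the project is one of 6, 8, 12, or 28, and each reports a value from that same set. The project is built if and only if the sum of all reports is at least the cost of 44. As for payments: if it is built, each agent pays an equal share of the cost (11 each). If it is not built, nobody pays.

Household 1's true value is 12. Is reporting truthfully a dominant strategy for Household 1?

Consider the case where Household 2 reports 6, Household 3 reports 6 and Household 4 reports 6.
Truthful report 12: project not built, utility 0.
Report 28 instead: project built, pays 11, utility 12 - 11 = 1.
Since 1 > 0, reporting 28 is strictly better here, so truthful reporting is not dominant.

No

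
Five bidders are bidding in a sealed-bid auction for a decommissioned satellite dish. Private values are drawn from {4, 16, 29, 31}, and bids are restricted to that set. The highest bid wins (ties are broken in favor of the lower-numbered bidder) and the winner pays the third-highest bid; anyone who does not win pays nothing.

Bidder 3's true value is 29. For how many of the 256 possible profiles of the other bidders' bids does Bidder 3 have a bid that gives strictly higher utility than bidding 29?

Others bid (4, 4, 4, 31): truth gives 0; bid 31 gives 25 > 0. Violating.
Others bid (4, 4, 16, 31): truth gives 0; bid 31 gives 13 > 0. Violating.
Others bid (4, 4, 31, 4): truth gives 0; bid 31 gives 25 > 0. Violating.
Others bid (4, 4, 31, 16): truth gives 0; bid 31 gives 13 > 0. Violating.
Others bid (4, 4, 4, 4): truth gives 25; no alternative beats it.
Others bid (4, 4, 4, 16): truth gives 25; no alternative beats it.
(Checking all 256 profiles: 32 have a profitable deviation, 224 do not.)

32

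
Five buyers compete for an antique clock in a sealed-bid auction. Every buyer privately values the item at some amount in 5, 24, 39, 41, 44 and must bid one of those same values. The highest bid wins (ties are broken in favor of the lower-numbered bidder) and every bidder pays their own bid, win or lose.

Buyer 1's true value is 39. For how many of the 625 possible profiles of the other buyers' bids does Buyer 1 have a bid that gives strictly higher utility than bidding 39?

560

Others bid (5, 5, 5, 5): truth gives 0; bid 5 gives 34 > 0. Violating.
Others bid (5, 5, 5, 24): truth gives 0; bid 24 gives 15 > 0. Violating.
Others bid (5, 5, 5, 41): truth gives -39; bid 41 gives -2 > -39. Violating.
Others bid (5, 5, 5, 44): truth gives -39; bid 5 gives -5 > -39. Violating.
Others bid (5, 5, 5, 39): truth gives 0; no alternative beats it.
Others bid (5, 5, 24, 39): truth gives 0; no alternative beats it.
(Checking all 625 profiles: 560 have a profitable deviation, 65 do not.)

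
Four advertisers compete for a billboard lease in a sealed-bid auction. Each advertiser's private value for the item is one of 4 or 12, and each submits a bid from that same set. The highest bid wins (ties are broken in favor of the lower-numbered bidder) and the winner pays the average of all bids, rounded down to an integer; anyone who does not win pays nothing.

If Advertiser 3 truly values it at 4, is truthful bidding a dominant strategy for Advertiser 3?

Check each profile of the others' bids and compare truth against every alternative bid.
Others bid (4, 4, 12): truth gives 0, best alternative gives -4.
Others bid (4, 4, 4): truth gives 0, best alternative gives -2.
Others bid (4, 12, 4): truth gives 0, best alternative gives 0.
Others bid (4, 12, 12): truth gives 0, best alternative gives 0.
Others bid (12, 4, 4): truth gives 0, best alternative gives 0.
Others bid (12, 4, 12): truth gives 0, best alternative gives 0.
(Remaining 2 profiles checked similarly; truth is weakly best in each.)
In every case the truthful bid is at least as good as any alternative, so it is a dominant strategy.

Yes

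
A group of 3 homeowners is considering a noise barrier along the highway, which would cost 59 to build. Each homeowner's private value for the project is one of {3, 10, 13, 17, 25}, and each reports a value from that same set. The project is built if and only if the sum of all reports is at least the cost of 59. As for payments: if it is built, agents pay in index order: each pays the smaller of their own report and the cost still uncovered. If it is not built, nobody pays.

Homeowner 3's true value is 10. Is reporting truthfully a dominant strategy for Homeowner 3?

Check each profile of the others' reports and compare truth against every alternative report.
Others report (25, 25): truth gives 1, best alternative gives 1.
Others report (3, 3): truth gives 0, best alternative gives 0.
Others report (3, 10): truth gives 0, best alternative gives 0.
Others report (3, 13): truth gives 0, best alternative gives 0.
Others report (3, 17): truth gives 0, best alternative gives 0.
Others report (3, 25): truth gives 0, best alternative gives 0.
(Remaining 19 profiles checked similarly; truth is weakly best in each.)
In every case the truthful report is at least as good as any alternative, so it is a dominant strategy.

Yes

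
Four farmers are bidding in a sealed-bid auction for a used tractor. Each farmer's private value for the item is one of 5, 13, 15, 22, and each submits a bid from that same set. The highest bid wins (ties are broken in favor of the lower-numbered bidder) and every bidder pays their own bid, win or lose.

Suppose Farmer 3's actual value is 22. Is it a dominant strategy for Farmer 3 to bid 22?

No

Consider the case where Farmer 1 bids 5, Farmer 2 bids 5 and Farmer 4 bids 5.
Truthful bid 22: wins, pays 22, utility 22 - 22 = 0.
Bid 13 instead: wins, pays 13, utility 22 - 13 = 9.
Since 9 > 0, bidding 13 is strictly better here, so truthful bidding is not dominant.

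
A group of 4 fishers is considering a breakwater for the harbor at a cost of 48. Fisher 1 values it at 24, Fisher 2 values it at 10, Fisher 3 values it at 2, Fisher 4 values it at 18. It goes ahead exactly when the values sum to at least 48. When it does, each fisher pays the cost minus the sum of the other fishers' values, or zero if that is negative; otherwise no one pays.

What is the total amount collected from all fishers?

Total value 54 ≥ cost 48, so it is built.
Fisher 1: others sum to 30; max(0, 48 - 30) = 18.
Fisher 2: others sum to 44; max(0, 48 - 44) = 4.
Fisher 3: others sum to 52; max(0, 48 - 52) = 0.
Fisher 4: others sum to 36; max(0, 48 - 36) = 12.
Total collected = 18 + 4 + 0 + 12 = 34.

34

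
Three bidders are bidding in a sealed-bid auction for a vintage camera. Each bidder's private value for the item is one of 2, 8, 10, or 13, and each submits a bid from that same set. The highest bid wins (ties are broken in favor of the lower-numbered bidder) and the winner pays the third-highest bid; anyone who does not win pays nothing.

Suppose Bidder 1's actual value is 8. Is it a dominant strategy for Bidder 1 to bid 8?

Consider the case where Bidder 2 bids 2 and Bidder 3 bids 10.
Truthful bid 8: loses, pays 0, utility 0.
Bid 10 instead: wins, pays 2, utility 8 - 2 = 6.
Since 6 > 0, bidding 10 is strictly better here, so truthful bidding is not dominant.

No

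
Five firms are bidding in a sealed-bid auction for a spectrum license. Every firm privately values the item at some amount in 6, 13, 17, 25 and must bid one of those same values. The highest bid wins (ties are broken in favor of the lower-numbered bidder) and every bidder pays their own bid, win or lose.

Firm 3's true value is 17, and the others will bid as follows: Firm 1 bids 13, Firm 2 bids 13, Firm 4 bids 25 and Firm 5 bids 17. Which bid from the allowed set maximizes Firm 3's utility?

Bid 6: loses but pays 6, utility -6.
Bid 13: loses but pays 13, utility -13.
Bid 17: loses but pays 17, utility -17.
Bid 25: wins, pays 25, utility 17 - 25 = -8.
The best choice is 6 with utility -6.

6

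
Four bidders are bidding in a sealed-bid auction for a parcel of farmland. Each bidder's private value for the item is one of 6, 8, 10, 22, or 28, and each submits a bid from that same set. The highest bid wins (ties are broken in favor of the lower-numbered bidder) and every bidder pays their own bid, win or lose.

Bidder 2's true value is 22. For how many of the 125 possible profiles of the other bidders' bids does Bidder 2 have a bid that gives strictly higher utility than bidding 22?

95

Others bid (6, 6, 6): truth gives 0; bid 8 gives 14 > 0. Violating.
Others bid (6, 6, 8): truth gives 0; bid 8 gives 14 > 0. Violating.
Others bid (6, 6, 10): truth gives 0; bid 10 gives 12 > 0. Violating.
Others bid (6, 6, 28): truth gives -22; bid 6 gives -6 > -22. Violating.
Others bid (6, 6, 22): truth gives 0; no alternative beats it.
Others bid (6, 8, 22): truth gives 0; no alternative beats it.
(Checking all 125 profiles: 95 have a profitable deviation, 30 do not.)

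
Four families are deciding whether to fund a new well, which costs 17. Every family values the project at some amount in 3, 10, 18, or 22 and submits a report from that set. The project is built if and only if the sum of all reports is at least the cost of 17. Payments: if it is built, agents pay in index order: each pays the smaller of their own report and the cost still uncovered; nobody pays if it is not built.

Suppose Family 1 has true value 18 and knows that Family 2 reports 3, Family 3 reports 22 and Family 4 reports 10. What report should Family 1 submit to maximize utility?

3

Report 3: project built, pays 3, utility 18 - 3 = 15.
Report 10: project built, pays 10, utility 18 - 10 = 8.
Report 18: project built, pays 17, utility 18 - 17 = 1.
Report 22: project built, pays 17, utility 18 - 17 = 1.
The best choice is 3 with utility 15.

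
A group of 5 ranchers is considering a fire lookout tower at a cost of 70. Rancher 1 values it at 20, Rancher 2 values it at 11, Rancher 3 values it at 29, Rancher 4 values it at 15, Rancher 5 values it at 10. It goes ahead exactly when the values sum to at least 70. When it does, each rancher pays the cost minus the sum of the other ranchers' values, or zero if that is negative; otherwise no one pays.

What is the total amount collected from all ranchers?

Total value 85 ≥ cost 70, so it is built.
Rancher 1: others sum to 65; max(0, 70 - 65) = 5.
Rancher 2: others sum to 74; max(0, 70 - 74) = 0.
Rancher 3: others sum to 56; max(0, 70 - 56) = 14.
Rancher 4: others sum to 70; max(0, 70 - 70) = 0.
Rancher 5: others sum to 75; max(0, 70 - 75) = 0.
Total collected = 5 + 0 + 14 + 0 + 0 = 19.

19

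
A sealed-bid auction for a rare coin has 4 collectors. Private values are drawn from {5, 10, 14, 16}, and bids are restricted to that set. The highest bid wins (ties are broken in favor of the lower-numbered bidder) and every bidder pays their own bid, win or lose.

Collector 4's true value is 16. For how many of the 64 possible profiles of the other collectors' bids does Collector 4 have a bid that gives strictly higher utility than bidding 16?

Others bid (5, 5, 5): truth gives 0; bid 10 gives 6 > 0. Violating.
Others bid (5, 5, 10): truth gives 0; bid 14 gives 2 > 0. Violating.
Others bid (5, 5, 16): truth gives -16; bid 5 gives -5 > -16. Violating.
Others bid (5, 10, 5): truth gives 0; bid 14 gives 2 > 0. Violating.
Others bid (5, 5, 14): truth gives 0; no alternative beats it.
Others bid (5, 10, 14): truth gives 0; no alternative beats it.
(Checking all 64 profiles: 45 have a profitable deviation, 19 do not.)

45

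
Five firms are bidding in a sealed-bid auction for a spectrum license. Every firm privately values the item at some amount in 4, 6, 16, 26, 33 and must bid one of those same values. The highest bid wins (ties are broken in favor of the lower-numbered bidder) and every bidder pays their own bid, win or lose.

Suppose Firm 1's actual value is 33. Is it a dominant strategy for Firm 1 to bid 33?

Consider the case where Firm 2 bids 4, Firm 3 bids 4, Firm 4 bids 4 and Firm 5 bids 4.
Truthful bid 33: wins, pays 33, utility 33 - 33 = 0.
Bid 4 instead: wins, pays 4, utility 33 - 4 = 29.
Since 29 > 0, bidding 4 is strictly better here, so truthful bidding is not dominant.

No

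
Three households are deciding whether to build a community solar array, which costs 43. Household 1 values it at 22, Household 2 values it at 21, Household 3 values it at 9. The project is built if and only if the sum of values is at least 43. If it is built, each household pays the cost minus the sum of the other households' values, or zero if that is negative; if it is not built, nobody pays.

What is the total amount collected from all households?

Total value 52 ≥ cost 43, so it is built.
Household 1: others sum to 30; max(0, 43 - 30) = 13.
Household 2: others sum to 31; max(0, 43 - 31) = 12.
Household 3: others sum to 43; max(0, 43 - 43) = 0.
Total collected = 13 + 12 + 0 = 25.

25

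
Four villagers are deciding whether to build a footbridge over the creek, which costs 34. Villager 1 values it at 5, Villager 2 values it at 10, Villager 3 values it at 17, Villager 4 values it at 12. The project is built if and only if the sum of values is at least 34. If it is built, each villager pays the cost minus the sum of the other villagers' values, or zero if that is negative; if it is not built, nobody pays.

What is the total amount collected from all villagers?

Total value 44 ≥ cost 34, so it is built.
Villager 1: others sum to 39; max(0, 34 - 39) = 0.
Villager 2: others sum to 34; max(0, 34 - 34) = 0.
Villager 3: others sum to 27; max(0, 34 - 27) = 7.
Villager 4: others sum to 32; max(0, 34 - 32) = 2.
Total collected = 0 + 0 + 7 + 2 = 9.

9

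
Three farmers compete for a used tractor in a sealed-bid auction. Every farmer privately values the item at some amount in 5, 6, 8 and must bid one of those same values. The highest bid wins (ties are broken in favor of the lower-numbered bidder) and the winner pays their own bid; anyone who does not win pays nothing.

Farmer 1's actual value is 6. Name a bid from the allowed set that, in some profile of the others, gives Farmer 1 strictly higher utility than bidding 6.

5

Suppose Farmer 2 bids 5 and Farmer 3 bids 5.
Bid 6: wins, pays 6, utility 6 - 6 = 0.
Bid 5: wins, pays 5, utility 6 - 5 = 1.
So bidding 5 beats truth here (1 > 0).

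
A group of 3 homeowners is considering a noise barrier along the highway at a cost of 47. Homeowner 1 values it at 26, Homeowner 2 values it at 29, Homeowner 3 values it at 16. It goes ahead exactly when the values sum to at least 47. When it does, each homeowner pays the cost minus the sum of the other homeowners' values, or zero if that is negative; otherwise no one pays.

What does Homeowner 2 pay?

5

Total value 71 ≥ cost 47, so the project is built.
The other homeowners' values sum to 42.
Cost minus that sum is 47 - 42 = 5.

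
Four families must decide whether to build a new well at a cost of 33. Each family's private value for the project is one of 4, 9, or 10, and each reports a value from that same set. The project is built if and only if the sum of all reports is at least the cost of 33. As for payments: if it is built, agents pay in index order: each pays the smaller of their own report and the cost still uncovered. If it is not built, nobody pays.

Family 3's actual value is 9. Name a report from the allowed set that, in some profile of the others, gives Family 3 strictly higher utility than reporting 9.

4

Suppose Family 1 reports 9, Family 2 reports 10 and Family 4 reports 10.
Report 9: project built, pays 9, utility 9 - 9 = 0.
Report 4: project built, pays 4, utility 9 - 4 = 5.
So reporting 4 beats truth here (5 > 0).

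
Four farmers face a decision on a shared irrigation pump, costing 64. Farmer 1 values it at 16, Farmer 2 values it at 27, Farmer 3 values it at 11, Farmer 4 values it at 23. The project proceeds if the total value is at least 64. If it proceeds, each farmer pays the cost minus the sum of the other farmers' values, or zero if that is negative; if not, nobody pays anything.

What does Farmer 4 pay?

Total value 77 ≥ cost 64, so the project is built.
The other farmers' values sum to 54.
Cost minus that sum is 64 - 54 = 10.

10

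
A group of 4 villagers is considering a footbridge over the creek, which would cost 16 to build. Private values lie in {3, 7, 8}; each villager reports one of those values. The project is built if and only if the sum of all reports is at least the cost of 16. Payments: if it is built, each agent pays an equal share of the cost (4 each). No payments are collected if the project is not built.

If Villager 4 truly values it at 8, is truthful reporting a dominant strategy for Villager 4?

Yes

Check each profile of the others' reports and compare truth against every alternative report.
Others report (3, 3, 3): truth gives 4, best alternative gives 4.
Others report (3, 3, 7): truth gives 4, best alternative gives 4.
Others report (3, 3, 8): truth gives 4, best alternative gives 4.
Others report (3, 7, 3): truth gives 4, best alternative gives 4.
Others report (3, 7, 7): truth gives 4, best alternative gives 4.
Others report (3, 7, 8): truth gives 4, best alternative gives 4.
(Remaining 21 profiles checked similarly; truth is weakly best in each.)
In every case the truthful report is at least as good as any alternative, so it is a dominant strategy.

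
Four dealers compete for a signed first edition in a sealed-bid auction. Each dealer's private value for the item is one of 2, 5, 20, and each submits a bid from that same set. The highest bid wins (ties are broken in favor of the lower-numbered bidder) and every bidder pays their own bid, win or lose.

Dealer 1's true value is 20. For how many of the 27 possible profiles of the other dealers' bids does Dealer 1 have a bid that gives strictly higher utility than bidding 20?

Others bid (2, 2, 2): truth gives 0; bid 2 gives 18 > 0. Violating.
Others bid (2, 2, 5): truth gives 0; bid 5 gives 15 > 0. Violating.
Others bid (2, 5, 2): truth gives 0; bid 5 gives 15 > 0. Violating.
Others bid (2, 5, 5): truth gives 0; bid 5 gives 15 > 0. Violating.
Others bid (2, 2, 20): truth gives 0; no alternative beats it.
Others bid (2, 5, 20): truth gives 0; no alternative beats it.
(Checking all 27 profiles: 8 have a profitable deviation, 19 do not.)

8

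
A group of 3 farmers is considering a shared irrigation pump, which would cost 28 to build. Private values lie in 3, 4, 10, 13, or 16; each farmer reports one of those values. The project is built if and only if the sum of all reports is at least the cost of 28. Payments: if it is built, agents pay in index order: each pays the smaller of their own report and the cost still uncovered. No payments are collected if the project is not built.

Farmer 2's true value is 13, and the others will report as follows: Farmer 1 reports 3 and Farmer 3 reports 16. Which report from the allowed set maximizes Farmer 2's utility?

Report 3: project not built, utility 0.
Report 4: project not built, utility 0.
Report 10: project built, pays 10, utility 13 - 10 = 3.
Report 13: project built, pays 13, utility 13 - 13 = 0.
Report 16: project built, pays 16, utility 13 - 16 = -3.
The best choice is 10 with utility 3.

10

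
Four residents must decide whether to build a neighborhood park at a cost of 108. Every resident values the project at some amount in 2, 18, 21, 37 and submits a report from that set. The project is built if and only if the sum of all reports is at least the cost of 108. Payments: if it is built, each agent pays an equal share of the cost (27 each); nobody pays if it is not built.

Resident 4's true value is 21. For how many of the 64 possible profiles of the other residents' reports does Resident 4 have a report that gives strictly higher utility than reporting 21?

6

Others report (18, 37, 37): truth gives -6; report 2 gives 0 > -6. Violating.
Others report (21, 37, 37): truth gives -6; report 2 gives 0 > -6. Violating.
Others report (37, 18, 37): truth gives -6; report 2 gives 0 > -6. Violating.
Others report (37, 21, 37): truth gives -6; report 2 gives 0 > -6. Violating.
Others report (2, 2, 2): truth gives 0; no alternative beats it.
Others report (2, 2, 18): truth gives 0; no alternative beats it.
(Checking all 64 profiles: 6 have a profitable deviation, 58 do not.)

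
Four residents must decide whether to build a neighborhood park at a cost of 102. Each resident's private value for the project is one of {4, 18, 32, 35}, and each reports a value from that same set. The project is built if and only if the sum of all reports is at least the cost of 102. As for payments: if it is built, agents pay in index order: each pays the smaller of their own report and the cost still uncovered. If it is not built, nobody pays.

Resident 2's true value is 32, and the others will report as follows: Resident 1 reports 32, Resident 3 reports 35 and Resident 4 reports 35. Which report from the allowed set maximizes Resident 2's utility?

4

Report 4: project built, pays 4, utility 32 - 4 = 28.
Report 18: project built, pays 18, utility 32 - 18 = 14.
Report 32: project built, pays 32, utility 32 - 32 = 0.
Report 35: project built, pays 35, utility 32 - 35 = -3.
The best choice is 4 with utility 28.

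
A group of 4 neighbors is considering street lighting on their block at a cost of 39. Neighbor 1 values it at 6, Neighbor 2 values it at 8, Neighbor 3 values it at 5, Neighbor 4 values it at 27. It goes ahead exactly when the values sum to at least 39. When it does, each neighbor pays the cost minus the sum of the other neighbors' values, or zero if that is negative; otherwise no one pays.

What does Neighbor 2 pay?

Total value 46 ≥ cost 39, so the project is built.
The other neighbors' values sum to 38.
Cost minus that sum is 39 - 38 = 1.

1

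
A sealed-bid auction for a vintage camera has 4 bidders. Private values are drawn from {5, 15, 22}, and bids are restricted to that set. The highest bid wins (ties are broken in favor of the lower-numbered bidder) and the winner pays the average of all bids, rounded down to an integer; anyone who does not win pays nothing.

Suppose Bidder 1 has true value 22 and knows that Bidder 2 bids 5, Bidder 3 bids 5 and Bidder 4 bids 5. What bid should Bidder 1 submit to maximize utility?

Bid 5: wins, pays 5, utility 22 - 5 = 17.
Bid 15: wins, pays 7, utility 22 - 7 = 15.
Bid 22: wins, pays 9, utility 22 - 9 = 13.
The best choice is 5 with utility 17.

5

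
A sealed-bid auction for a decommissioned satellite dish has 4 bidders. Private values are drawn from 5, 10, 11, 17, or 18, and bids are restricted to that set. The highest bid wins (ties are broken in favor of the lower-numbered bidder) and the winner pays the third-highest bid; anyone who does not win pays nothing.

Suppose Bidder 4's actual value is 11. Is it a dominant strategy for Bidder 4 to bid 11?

No

Consider the case where Bidder 1 bids 5, Bidder 2 bids 5 and Bidder 3 bids 11.
Truthful bid 11: loses, pays 0, utility 0.
Bid 17 instead: wins, pays 5, utility 11 - 5 = 6.
Since 6 > 0, bidding 17 is strictly better here, so truthful bidding is not dominant.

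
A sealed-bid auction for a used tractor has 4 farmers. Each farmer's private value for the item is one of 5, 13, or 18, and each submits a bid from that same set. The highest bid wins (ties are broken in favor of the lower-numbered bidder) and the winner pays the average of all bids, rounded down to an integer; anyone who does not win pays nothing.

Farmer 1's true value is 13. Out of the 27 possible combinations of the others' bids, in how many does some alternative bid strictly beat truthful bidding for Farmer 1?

Others bid (5, 5, 5): truth gives 6; bid 5 gives 8 > 6. Violating.
Others bid (5, 5, 18): truth gives 0; bid 18 gives 2 > 0. Violating.
Others bid (5, 18, 5): truth gives 0; bid 18 gives 2 > 0. Violating.
Others bid (18, 5, 5): truth gives 0; bid 18 gives 2 > 0. Violating.
Others bid (5, 5, 13): truth gives 4; no alternative beats it.
Others bid (5, 13, 5): truth gives 4; no alternative beats it.
(Checking all 27 profiles: 4 have a profitable deviation, 23 do not.)

4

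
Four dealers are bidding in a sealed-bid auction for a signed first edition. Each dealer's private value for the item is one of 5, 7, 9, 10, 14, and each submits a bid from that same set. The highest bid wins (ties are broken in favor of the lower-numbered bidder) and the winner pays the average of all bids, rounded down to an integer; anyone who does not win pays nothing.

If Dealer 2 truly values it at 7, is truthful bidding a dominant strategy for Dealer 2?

Consider the case where Dealer 1 bids 7, Dealer 3 bids 5 and Dealer 4 bids 5.
Truthful bid 7: loses, pays 0, utility 0.
Bid 9 instead: wins, pays 6, utility 7 - 6 = 1.
Since 1 > 0, bidding 9 is strictly better here, so truthful bidding is not dominant.

No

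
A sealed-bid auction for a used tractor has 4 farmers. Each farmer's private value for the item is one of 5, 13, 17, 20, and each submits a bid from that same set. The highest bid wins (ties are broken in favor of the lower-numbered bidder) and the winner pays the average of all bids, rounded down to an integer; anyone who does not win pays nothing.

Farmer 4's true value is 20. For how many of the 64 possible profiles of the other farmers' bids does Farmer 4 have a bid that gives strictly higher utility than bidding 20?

1

Others bid (5, 5, 5): truth gives 12; bid 13 gives 13 > 12. Violating.
Others bid (5, 5, 13): truth gives 10; no alternative beats it.
Others bid (5, 5, 17): truth gives 9; no alternative beats it.
(Checking all 64 profiles: 1 has a profitable deviation, 63 do not.)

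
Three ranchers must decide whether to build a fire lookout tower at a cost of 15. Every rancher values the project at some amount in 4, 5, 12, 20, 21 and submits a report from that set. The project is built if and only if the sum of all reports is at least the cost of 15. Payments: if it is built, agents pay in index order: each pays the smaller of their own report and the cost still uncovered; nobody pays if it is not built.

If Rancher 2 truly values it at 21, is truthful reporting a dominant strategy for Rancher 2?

No

Consider the case where Rancher 1 reports 4 and Rancher 3 reports 12.
Truthful report 21: project built, pays 11, utility 21 - 11 = 10.
Report 4 instead: project built, pays 4, utility 21 - 4 = 17.
Since 17 > 10, reporting 4 is strictly better here, so truthful reporting is not dominant.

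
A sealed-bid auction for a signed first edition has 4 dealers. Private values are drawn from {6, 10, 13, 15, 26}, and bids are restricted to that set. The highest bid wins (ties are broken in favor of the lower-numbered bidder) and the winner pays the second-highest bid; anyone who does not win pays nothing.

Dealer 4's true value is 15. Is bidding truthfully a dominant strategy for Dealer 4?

Yes

Check each profile of the others' bids and compare truth against every alternative bid.
Others bid (6, 6, 6): truth gives 9, best alternative gives 9.
Others bid (6, 6, 10): truth gives 5, best alternative gives 5.
Others bid (6, 10, 6): truth gives 5, best alternative gives 5.
Others bid (6, 10, 10): truth gives 5, best alternative gives 5.
Others bid (10, 6, 6): truth gives 5, best alternative gives 5.
Others bid (10, 6, 10): truth gives 5, best alternative gives 5.
(Remaining 119 profiles checked similarly; truth is weakly best in each.)
In every case the truthful bid is at least as good as any alternative, so it is a dominant strategy.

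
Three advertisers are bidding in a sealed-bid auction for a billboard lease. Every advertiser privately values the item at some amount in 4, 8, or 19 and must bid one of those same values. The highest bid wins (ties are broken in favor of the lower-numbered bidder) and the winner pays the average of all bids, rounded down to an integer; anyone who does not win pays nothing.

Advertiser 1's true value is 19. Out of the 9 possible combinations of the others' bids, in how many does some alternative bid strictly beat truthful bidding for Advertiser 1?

4

Others bid (4, 4): truth gives 10; bid 4 gives 15 > 10. Violating.
Others bid (4, 8): truth gives 9; bid 8 gives 13 > 9. Violating.
Others bid (8, 4): truth gives 9; bid 8 gives 13 > 9. Violating.
Others bid (8, 8): truth gives 8; bid 8 gives 11 > 8. Violating.
Others bid (4, 19): truth gives 5; no alternative beats it.
Others bid (8, 19): truth gives 4; no alternative beats it.
(Checking all 9 profiles: 4 have a profitable deviation, 5 do not.)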